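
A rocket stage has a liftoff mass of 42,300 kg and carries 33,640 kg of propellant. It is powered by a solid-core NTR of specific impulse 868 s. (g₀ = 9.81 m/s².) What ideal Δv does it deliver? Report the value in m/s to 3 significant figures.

v_e = Isp · g₀ = 868 × 9.81 = 8515.1 m/s.
m_f = m₀ − m_prop = 42,300 − 33,640 = 8,660 kg.
Δv = v_e · ln(m₀/m_f) = 8515.1 × ln(4.885) = 8515.1 × 1.5861 ≈ 13505.5 m/s.

Δv ≈ 13500 m/s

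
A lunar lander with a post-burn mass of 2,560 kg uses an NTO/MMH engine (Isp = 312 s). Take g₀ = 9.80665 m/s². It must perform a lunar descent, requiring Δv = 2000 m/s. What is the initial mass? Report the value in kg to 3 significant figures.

v_e = Isp · g₀ = 312 × 9.80665 = 3059.7 m/s.
m₀/m_f = exp(Δv / v_e) = exp(2000 / 3059.7) = exp(0.6537) = 1.9226.
m₀ = m_f × 1.9226 = 2,560 × 1.9226 = 4,921.86 kg.

initial mass ≈ 4920 kg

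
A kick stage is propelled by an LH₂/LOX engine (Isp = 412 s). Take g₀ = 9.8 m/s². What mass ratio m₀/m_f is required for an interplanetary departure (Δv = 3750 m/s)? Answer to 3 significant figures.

mass ratio ≈ 2.53

v_e = Isp · g₀ = 412 × 9.8 = 4037.6 m/s.
From the ideal rocket equation, m₀/m_f = exp(Δv / v_e) = exp(3750 / 4037.6) = exp(0.9288) = 2.5314.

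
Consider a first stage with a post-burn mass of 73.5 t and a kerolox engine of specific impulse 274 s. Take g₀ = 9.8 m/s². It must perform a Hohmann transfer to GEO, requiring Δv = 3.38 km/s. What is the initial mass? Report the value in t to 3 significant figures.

initial mass ≈ 259 t

v_e = Isp · g₀ = 274 × 9.8 = 2685.2 m/s.
Using Δv = v_e ln(m₀/m_f): m₀/m_f = exp(Δv / v_e) = exp(3380 / 2685.2) = exp(1.2588) = 3.5210.
m₀ = m_f × 3.5210 = 73.5 × 3.5210 = 258.794 t.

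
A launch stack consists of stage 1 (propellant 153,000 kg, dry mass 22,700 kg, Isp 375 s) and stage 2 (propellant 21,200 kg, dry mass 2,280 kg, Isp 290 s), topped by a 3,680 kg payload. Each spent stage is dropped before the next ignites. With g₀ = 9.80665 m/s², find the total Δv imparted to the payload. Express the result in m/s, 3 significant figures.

Ignition mass of stage 1 = 153,000+22,700 + 21,200+2,280 + 3,680 = 202,860 kg.
Stage 1: m₀ = 202,860 kg, m_f = 202,860 − 153,000 = 49,860 kg; Δv = 375×9.80665×ln(4.069) = 3677.5×1.4033 ≈ 5161 m/s.
Stage 2: m₀ = 27,160 kg, m_f = 27,160 − 21,200 = 5,960 kg; Δv = 290×9.80665×ln(4.557) = 2843.9×1.5167 ≈ 4313 m/s.
Total Δv = 5161 + 4313 = 9474 m/s.

Δv ≈ 9470 m/s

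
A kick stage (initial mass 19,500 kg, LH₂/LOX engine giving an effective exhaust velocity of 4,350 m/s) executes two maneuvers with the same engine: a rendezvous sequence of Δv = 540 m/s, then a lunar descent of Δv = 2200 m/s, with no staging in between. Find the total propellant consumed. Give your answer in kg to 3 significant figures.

total propellant consumed ≈ 9110 kg

After the first burn: m = 19500 × exp(−540/4350.0) = 19500 × 0.88326 = 17,223.6 kg.
After the second burn: m = 17,223.6 × exp(−2200/4350.0) = 17,223.6 × 0.60305 = 10,386.7 kg.
Total propellant = m₀ − m_final = 19500 − 10,386.7 = 9,113.3 kg.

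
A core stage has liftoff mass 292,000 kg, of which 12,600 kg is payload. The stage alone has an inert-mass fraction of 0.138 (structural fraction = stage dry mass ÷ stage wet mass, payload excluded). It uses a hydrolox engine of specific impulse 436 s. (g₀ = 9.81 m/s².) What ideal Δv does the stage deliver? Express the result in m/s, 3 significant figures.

Stage wet mass = m₀ − payload = 292,000 − 12,600 = 279,400 kg.
Stage dry mass = ε × stage wet mass = 0.138 × 279,400 = 38,557.2 kg.
Burnout mass m_f = stage dry + payload = 38,557.2 + 12,600 = 51,157.2 kg.
v_e = Isp · g₀ = 436 × 9.81 = 4277.2 m/s.
Using Δv = v_e ln(m₀/m_f): Δv = v_e · ln(292,000/51,157.2) = 4277.2 × ln(5.708) = 4277.2 × 1.7419 ≈ 7450 m/s.

Δv ≈ 7450 m/s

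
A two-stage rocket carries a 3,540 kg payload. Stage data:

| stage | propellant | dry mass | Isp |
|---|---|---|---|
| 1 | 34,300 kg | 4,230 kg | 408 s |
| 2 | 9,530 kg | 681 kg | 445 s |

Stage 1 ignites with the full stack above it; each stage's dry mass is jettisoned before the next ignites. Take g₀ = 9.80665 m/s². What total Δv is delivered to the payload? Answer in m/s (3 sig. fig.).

Δv ≈ 9420 m/s

Ignition mass of stage 1 = 34,300+4,230 + 9,530+681 + 3,540 = 52,281 kg.
Stage 1: m₀ = 52,281 kg, m_f = 52,281 − 34,300 = 17,981 kg; Δv = 408×9.80665×ln(2.908) = 4001.1×1.0673 ≈ 4270 m/s.
Stage 2: m₀ = 13,751 kg, m_f = 13,751 − 9,530 = 4,221 kg; Δv = 445×9.80665×ln(3.258) = 4364.0×1.1810 ≈ 5154 m/s.
Total Δv = 4270 + 5154 = 9424 m/s.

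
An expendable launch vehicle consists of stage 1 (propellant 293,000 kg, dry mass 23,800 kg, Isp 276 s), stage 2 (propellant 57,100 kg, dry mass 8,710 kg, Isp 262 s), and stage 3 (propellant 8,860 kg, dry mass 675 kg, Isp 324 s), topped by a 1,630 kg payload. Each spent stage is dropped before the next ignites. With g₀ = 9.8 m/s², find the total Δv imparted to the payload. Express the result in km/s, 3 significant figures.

Δv ≈ 12.2 km/s

Ignition mass of stage 1 = 293,000+23,800 + 57,100+8,710 + 8,860+675 + 1,630 = 393,775 kg.
Stage 1: m₀ = 393,775 kg, m_f = 393,775 − 293,000 = 100,775 kg; Δv = 276×9.8×ln(3.907) = 2704.8×1.3629 ≈ 3686 m/s.
Stage 2: m₀ = 76,975 kg, m_f = 76,975 − 57,100 = 19,875 kg; Δv = 262×9.8×ln(3.873) = 2567.6×1.3540 ≈ 3477 m/s.
Stage 3: m₀ = 11,165 kg, m_f = 11,165 − 8,860 = 2,305 kg; Δv = 324×9.8×ln(4.844) = 3175.2×1.5777 ≈ 5010 m/s.
Total Δv = 3686 + 3477 + 5010 = 12173 m/s.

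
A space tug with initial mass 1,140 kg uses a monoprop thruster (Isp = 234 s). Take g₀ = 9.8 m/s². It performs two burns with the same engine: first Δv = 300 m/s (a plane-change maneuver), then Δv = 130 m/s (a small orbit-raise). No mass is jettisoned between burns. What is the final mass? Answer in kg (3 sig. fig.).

v_e = Isp · g₀ = 234 × 9.8 = 2293.2 m/s.
After the first burn: m = 1140 × exp(−300/2293.2) = 1140 × 0.87737 = 1,000.2 kg.
After the second burn: m = 1,000.2 × exp(−130/2293.2) = 1,000.2 × 0.94489 = 945.079 kg.

final mass ≈ 945 kg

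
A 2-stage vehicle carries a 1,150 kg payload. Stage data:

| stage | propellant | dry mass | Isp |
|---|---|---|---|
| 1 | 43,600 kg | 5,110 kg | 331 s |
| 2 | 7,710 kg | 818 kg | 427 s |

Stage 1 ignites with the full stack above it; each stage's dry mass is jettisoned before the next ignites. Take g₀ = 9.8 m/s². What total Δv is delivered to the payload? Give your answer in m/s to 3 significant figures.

Ignition mass of stage 1 = 43,600+5,110 + 7,710+818 + 1,150 = 58,388 kg.
Stage 1: m₀ = 58,388 kg, m_f = 58,388 − 43,600 = 14,788 kg; Δv = 331×9.8×ln(3.948) = 3243.8×1.3733 ≈ 4455 m/s.
Stage 2: m₀ = 9,678 kg, m_f = 9,678 − 7,710 = 1,968 kg; Δv = 427×9.8×ln(4.918) = 4184.6×1.5928 ≈ 6665 m/s.
Total Δv = 4455 + 6665 = 11120 m/s.

Δv ≈ 11100 m/s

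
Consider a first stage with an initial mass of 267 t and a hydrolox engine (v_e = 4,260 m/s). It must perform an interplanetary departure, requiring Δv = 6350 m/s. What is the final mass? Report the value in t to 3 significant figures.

final mass ≈ 60.1 t

m₀/m_f = exp(Δv / v_e) = exp(6350 / 4260.0) = exp(1.4906) = 4.4398.
m_f = m₀ / 4.4398 = 267 / 4.4398 = 60.1378 t.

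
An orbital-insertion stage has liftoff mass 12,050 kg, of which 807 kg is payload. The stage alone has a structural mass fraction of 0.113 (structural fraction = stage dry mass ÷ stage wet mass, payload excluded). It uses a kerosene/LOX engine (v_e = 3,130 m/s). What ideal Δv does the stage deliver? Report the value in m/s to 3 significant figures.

Stage wet mass = m₀ − payload = 12,050 − 807 = 11,243 kg.
Stage dry mass = ε × stage wet mass = 0.113 × 11,243 = 1,270.46 kg.
Burnout mass m_f = stage dry + payload = 1,270.46 + 807 = 2,077.46 kg.
Δv = v_e · ln(12,050/2,077.46) = 3130.0 × ln(5.8) = 3130.0 × 1.7579 ≈ 5502 m/s.

Δv ≈ 5500 m/s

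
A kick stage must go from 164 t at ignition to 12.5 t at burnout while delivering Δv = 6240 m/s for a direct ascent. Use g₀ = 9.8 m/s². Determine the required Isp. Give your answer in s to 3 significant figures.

Isp ≈ 247 s

ln(m₀/m_f) = ln(164000/12500) = ln(13.12) = 2.5741.
v_e = Δv / ln(m₀/m_f) = 6240 / 2.5741 = 2424.1 m/s.
Isp = v_e / g₀ = 2424.1 / 9.8 = 247.4 s.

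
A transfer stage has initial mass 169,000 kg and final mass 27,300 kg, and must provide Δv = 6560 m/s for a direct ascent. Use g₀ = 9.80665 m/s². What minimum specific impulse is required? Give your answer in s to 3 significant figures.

Isp ≈ 367 s

ln(m₀/m_f) = ln(169000/27300) = ln(6.19) = 1.8230.
v_e = Δv / ln(m₀/m_f) = 6560 / 1.8230 = 3598.4 m/s.
Isp = v_e / g₀ = 3598.4 / 9.80665 = 366.9 s.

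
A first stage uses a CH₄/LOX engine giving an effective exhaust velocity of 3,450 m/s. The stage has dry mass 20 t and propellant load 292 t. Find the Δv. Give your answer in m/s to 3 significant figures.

Δv ≈ 9480 m/s

m₀ = m_dry + m_prop = 20 + 292 = 312 t.
From the ideal rocket equation, Δv = v_e · ln(m₀/m_f) = 3450.0 × ln(15.6) = 3450.0 × 2.7473 ≈ 9478.1 m/s.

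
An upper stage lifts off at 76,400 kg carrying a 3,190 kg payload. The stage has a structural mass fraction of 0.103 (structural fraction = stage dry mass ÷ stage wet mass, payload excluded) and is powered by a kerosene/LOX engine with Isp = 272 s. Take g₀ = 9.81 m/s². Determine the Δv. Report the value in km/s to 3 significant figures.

Stage wet mass = m₀ − payload = 76,400 − 3,190 = 73,210 kg.
Stage dry mass = ε × stage wet mass = 0.103 × 73,210 = 7,540.63 kg.
Burnout mass m_f = stage dry + payload = 7,540.63 + 3,190 = 10,730.63 kg.
v_e = Isp · g₀ = 272 × 9.81 = 2668.3 m/s.
Δv = v_e · ln(76,400/10,730.63) = 2668.3 × ln(7.12) = 2668.3 × 1.9629 ≈ 5238 m/s.

Δv ≈ 5.24 km/s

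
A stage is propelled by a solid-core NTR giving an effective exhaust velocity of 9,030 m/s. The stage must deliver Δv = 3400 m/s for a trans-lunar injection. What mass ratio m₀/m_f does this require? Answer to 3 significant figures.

mass ratio ≈ 1.46

m₀/m_f = exp(Δv / v_e) = exp(3400 / 9030.0) = exp(0.3765) = 1.4572.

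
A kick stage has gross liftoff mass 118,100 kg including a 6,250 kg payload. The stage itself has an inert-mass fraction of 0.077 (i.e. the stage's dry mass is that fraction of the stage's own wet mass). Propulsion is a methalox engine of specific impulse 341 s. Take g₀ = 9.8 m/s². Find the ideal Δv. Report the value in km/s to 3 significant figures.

Stage wet mass = m₀ − payload = 118,100 − 6,250 = 111,850 kg.
Stage dry mass = ε × stage wet mass = 0.077 × 111,850 = 8,612.45 kg.
Burnout mass m_f = stage dry + payload = 8,612.45 + 6,250 = 14,862.45 kg.
v_e = Isp · g₀ = 341 × 9.8 = 3341.8 m/s.
Δv = v_e · ln(118,100/14,862.45) = 3341.8 × ln(7.946) = 3341.8 × 2.0727 ≈ 6927 m/s.

Δv ≈ 6.93 km/s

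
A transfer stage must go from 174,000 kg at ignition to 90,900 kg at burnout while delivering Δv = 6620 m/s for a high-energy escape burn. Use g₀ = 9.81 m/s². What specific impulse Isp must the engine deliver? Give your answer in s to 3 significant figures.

Isp ≈ 1040 s

ln(m₀/m_f) = ln(174000/90900) = ln(1.914) = 0.6493.
Rocket equation: v_e = Δv / ln(m₀/m_f) = 6620 / 0.6493 = 10195.7 m/s.
Isp = v_e / g₀ = 10195.7 / 9.81 = 1039.3 s.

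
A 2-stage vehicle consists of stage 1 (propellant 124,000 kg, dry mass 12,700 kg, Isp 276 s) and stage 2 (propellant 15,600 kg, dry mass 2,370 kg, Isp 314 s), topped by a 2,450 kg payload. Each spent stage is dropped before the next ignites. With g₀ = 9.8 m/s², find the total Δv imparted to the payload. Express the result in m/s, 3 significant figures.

Ignition mass of stage 1 = 124,000+12,700 + 15,600+2,370 + 2,450 = 157,120 kg.
Stage 1: m₀ = 157,120 kg, m_f = 157,120 − 124,000 = 33,120 kg; Δv = 276×9.8×ln(4.744) = 2704.8×1.5569 ≈ 4211 m/s.
Stage 2: m₀ = 20,420 kg, m_f = 20,420 − 15,600 = 4,820 kg; Δv = 314×9.8×ln(4.237) = 3077.2×1.4437 ≈ 4443 m/s.
Total Δv = 4211 + 4443 = 8654 m/s.

Δv ≈ 8650 m/s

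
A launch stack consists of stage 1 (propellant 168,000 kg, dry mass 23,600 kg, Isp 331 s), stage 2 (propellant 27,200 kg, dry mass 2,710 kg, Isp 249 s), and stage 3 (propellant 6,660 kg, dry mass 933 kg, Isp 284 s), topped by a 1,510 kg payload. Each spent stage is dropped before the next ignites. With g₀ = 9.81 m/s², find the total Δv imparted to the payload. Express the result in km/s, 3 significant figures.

Ignition mass of stage 1 = 168,000+23,600 + 27,200+2,710 + 6,660+933 + 1,510 = 230,613 kg.
Stage 1: m₀ = 230,613 kg, m_f = 230,613 − 168,000 = 62,613 kg; Δv = 331×9.81×ln(3.683) = 3247.1×1.3038 ≈ 4233 m/s.
Stage 2: m₀ = 39,013 kg, m_f = 39,013 − 27,200 = 11,813 kg; Δv = 249×9.81×ln(3.303) = 2442.7×1.1947 ≈ 2918 m/s.
Stage 3: m₀ = 9,103 kg, m_f = 9,103 − 6,660 = 2,443 kg; Δv = 284×9.81×ln(3.726) = 2786.0×1.3154 ≈ 3665 m/s.
Total Δv = 4233 + 2918 + 3665 = 10816 m/s.

Δv ≈ 10.8 km/s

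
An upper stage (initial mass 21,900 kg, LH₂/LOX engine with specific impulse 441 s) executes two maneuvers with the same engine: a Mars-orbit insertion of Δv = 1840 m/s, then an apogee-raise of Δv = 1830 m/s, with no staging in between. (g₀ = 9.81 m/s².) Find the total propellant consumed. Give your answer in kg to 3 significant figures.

v_e = Isp · g₀ = 441 × 9.81 = 4326.2 m/s.
After the first burn: m = 21900 × exp(−1840/4326.2) = 21900 × 0.65356 = 14,313 kg.
After the second burn: m = 14,313 × exp(−1830/4326.2) = 14,313 × 0.65508 = 9,376.16 kg.
Total propellant = m₀ − m_final = 21900 − 9,376.16 = 12,523.84 kg.

total propellant consumed ≈ 12500 kg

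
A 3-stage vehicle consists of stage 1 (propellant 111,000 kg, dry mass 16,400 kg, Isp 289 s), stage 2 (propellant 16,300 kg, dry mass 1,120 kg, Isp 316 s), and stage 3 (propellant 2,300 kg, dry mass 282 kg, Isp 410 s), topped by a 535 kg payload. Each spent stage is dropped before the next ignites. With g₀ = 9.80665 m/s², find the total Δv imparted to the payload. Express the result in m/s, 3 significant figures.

Ignition mass of stage 1 = 111,000+16,400 + 16,300+1,120 + 2,300+282 + 535 = 147,937 kg.
Stage 1: m₀ = 147,937 kg, m_f = 147,937 − 111,000 = 36,937 kg; Δv = 289×9.80665×ln(4.005) = 2834.1×1.3876 ≈ 3933 m/s.
Stage 2: m₀ = 20,537 kg, m_f = 20,537 − 16,300 = 4,237 kg; Δv = 316×9.80665×ln(4.847) = 3098.9×1.5784 ≈ 4891 m/s.
Stage 3: m₀ = 3,117 kg, m_f = 3,117 − 2,300 = 817 kg; Δv = 410×9.80665×ln(3.815) = 4020.7×1.3390 ≈ 5384 m/s.
Total Δv = 3933 + 4891 + 5384 = 14208 m/s.

Δv ≈ 14200 m/s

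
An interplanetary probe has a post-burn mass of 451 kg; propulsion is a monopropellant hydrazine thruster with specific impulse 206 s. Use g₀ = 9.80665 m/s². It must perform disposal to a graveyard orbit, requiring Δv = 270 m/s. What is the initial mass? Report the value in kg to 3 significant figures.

initial mass ≈ 515 kg

v_e = Isp · g₀ = 206 × 9.80665 = 2020.2 m/s.
m₀/m_f = exp(Δv / v_e) = exp(270 / 2020.2) = exp(0.1337) = 1.1430.
m₀ = m_f × 1.1430 = 451 × 1.1430 = 515.493 kg.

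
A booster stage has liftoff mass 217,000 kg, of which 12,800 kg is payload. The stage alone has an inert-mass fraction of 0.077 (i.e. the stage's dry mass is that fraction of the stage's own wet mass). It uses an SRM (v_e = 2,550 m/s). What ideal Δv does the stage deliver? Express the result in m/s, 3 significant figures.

Δv ≈ 5170 m/s

Stage wet mass = m₀ − payload = 217,000 − 12,800 = 204,200 kg.
Stage dry mass = ε × stage wet mass = 0.077 × 204,200 = 15,723.4 kg.
Burnout mass m_f = stage dry + payload = 15,723.4 + 12,800 = 28,523.4 kg.
By the Tsiolkovsky rocket equation, Δv = v_e · ln(217,000/28,523.4) = 2550.0 × ln(7.608) = 2550.0 × 2.0292 ≈ 5174 m/s.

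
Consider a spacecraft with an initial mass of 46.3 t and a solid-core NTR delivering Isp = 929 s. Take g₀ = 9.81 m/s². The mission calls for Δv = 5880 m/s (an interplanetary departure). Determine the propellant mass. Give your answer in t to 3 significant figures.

propellant mass ≈ 22.0 t

v_e = Isp · g₀ = 929 × 9.81 = 9113.5 m/s.
From the ideal rocket equation, m₀/m_f = exp(Δv / v_e) = exp(5880 / 9113.5) = exp(0.6452) = 1.9064.
m_f = 46.3 / 1.9064 = 24.2866 t, so propellant = m₀ − m_f = 46.3 − 24.2866 = 22.0134 t.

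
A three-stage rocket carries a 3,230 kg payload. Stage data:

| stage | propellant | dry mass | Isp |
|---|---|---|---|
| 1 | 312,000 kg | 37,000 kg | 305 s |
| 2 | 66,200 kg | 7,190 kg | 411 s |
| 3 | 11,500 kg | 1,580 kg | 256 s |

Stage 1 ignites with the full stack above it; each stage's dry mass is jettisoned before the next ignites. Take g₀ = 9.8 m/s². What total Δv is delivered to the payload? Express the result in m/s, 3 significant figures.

Ignition mass of stage 1 = 312,000+37,000 + 66,200+7,190 + 11,500+1,580 + 3,230 = 438,700 kg.
Stage 1: m₀ = 438,700 kg, m_f = 438,700 − 312,000 = 126,700 kg; Δv = 305×9.8×ln(3.463) = 2989.0×1.2420 ≈ 3712 m/s.
Stage 2: m₀ = 89,700 kg, m_f = 89,700 − 66,200 = 23,500 kg; Δv = 411×9.8×ln(3.817) = 4027.8×1.3395 ≈ 5395 m/s.
Stage 3: m₀ = 16,310 kg, m_f = 16,310 − 11,500 = 4,810 kg; Δv = 256×9.8×ln(3.391) = 2508.8×1.2211 ≈ 3063 m/s.
Total Δv = 3712 + 5395 + 3063 = 12170 m/s.

Δv ≈ 12200 m/s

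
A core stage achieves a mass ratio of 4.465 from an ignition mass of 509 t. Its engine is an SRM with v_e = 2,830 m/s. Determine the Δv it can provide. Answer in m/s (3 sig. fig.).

Δv = v_e · ln(4.465) = 2830.0 × 1.4963 ≈ 4234.4 m/s.

Δv ≈ 4230 m/s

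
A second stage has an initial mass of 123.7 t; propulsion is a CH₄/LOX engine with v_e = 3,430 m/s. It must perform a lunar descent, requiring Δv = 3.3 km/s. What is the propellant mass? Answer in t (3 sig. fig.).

propellant mass ≈ 76.4 t

Rocket equation: m₀/m_f = exp(Δv / v_e) = exp(3300 / 3430.0) = exp(0.9621) = 2.6172.
m_f = 123.7 / 2.6172 = 47.2643 t, so propellant = m₀ − m_f = 123.7 − 47.2643 = 76.4357 t.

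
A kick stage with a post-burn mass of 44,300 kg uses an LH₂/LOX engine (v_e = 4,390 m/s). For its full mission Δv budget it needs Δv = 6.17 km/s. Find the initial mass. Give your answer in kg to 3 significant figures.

Rocket equation: m₀/m_f = exp(Δv / v_e) = exp(6170 / 4390.0) = exp(1.4055) = 4.0774.
m₀ = m_f × 4.0774 = 44,300 × 4.0774 = 180,629 kg.

initial mass ≈ 181000 kg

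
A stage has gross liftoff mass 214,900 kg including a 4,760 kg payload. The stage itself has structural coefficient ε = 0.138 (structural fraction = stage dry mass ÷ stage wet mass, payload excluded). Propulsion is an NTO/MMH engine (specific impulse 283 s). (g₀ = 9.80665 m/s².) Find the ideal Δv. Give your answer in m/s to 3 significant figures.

Stage wet mass = m₀ − payload = 214,900 − 4,760 = 210,140 kg.
Stage dry mass = ε × stage wet mass = 0.138 × 210,140 = 28,999.3 kg.
Burnout mass m_f = stage dry + payload = 28,999.3 + 4,760 = 33,759.3 kg.
v_e = Isp · g₀ = 283 × 9.80665 = 2775.3 m/s.
Δv = v_e · ln(214,900/33,759.3) = 2775.3 × ln(6.366) = 2775.3 × 1.8509 ≈ 5137 m/s.

Δv ≈ 5140 m/s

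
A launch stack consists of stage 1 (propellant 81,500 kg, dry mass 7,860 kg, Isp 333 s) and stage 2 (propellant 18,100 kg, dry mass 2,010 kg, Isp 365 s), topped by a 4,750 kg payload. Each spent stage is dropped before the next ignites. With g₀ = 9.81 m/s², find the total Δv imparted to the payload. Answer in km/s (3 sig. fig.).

Δv ≈ 8.75 km/s

Ignition mass of stage 1 = 81,500+7,860 + 18,100+2,010 + 4,750 = 114,220 kg.
Stage 1: m₀ = 114,220 kg, m_f = 114,220 − 81,500 = 32,720 kg; Δv = 333×9.81×ln(3.491) = 3266.7×1.2501 ≈ 4084 m/s.
Stage 2: m₀ = 24,860 kg, m_f = 24,860 − 18,100 = 6,760 kg; Δv = 365×9.81×ln(3.678) = 3580.7×1.3022 ≈ 4663 m/s.
Total Δv = 4084 + 4663 = 8747 m/s.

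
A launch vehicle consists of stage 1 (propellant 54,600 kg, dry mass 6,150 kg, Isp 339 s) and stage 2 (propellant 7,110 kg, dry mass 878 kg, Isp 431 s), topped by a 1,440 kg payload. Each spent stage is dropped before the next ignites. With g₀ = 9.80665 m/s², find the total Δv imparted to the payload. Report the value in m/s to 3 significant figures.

Δv ≈ 10900 m/s

Ignition mass of stage 1 = 54,600+6,150 + 7,110+878 + 1,440 = 70,178 kg.
Stage 1: m₀ = 70,178 kg, m_f = 70,178 − 54,600 = 15,578 kg; Δv = 339×9.80665×ln(4.505) = 3324.5×1.5052 ≈ 5004 m/s.
Stage 2: m₀ = 9,428 kg, m_f = 9,428 − 7,110 = 2,318 kg; Δv = 431×9.80665×ln(4.067) = 4226.7×1.4030 ≈ 5930 m/s.
Total Δv = 5004 + 5930 = 10934 m/s.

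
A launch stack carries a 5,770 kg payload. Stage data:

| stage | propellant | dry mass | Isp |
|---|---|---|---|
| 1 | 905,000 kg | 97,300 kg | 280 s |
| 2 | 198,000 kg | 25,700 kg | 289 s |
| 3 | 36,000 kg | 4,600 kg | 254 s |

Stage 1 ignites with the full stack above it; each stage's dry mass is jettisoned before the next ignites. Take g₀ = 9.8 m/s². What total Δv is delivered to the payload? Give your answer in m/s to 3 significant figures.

Δv ≈ 10900 m/s

Ignition mass of stage 1 = 905,000+97,300 + 198,000+25,700 + 36,000+4,600 + 5,770 = 1,272,370 kg.
Stage 1: m₀ = 1,272,370 kg, m_f = 1,272,370 − 905,000 = 367,370 kg; Δv = 280×9.8×ln(3.463) = 2744.0×1.2423 ≈ 3409 m/s.
Stage 2: m₀ = 270,070 kg, m_f = 270,070 − 198,000 = 72,070 kg; Δv = 289×9.8×ln(3.747) = 2832.2×1.3210 ≈ 3741 m/s.
Stage 3: m₀ = 46,370 kg, m_f = 46,370 − 36,000 = 10,370 kg; Δv = 254×9.8×ln(4.472) = 2489.2×1.4977 ≈ 3728 m/s.
Total Δv = 3409 + 3741 + 3728 = 10878 m/s.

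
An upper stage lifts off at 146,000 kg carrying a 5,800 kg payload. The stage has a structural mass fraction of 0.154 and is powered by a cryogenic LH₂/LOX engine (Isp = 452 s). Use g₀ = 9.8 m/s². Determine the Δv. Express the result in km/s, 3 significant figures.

Δv ≈ 7.41 km/s

Stage wet mass = m₀ − payload = 146,000 − 5,800 = 140,200 kg.
Stage dry mass = ε × stage wet mass = 0.154 × 140,200 = 21,590.8 kg.
Burnout mass m_f = stage dry + payload = 21,590.8 + 5,800 = 27,390.8 kg.
v_e = Isp · g₀ = 452 × 9.8 = 4429.6 m/s.
From the ideal rocket equation, Δv = v_e · ln(146,000/27,390.8) = 4429.6 × ln(5.33) = 4429.6 × 1.6734 ≈ 7412 m/s.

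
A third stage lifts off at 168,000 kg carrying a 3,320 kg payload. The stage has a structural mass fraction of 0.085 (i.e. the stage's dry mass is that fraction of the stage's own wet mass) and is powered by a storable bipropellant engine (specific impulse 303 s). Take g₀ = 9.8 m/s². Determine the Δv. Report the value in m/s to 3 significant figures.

Δv ≈ 6750 m/s

Stage wet mass = m₀ − payload = 168,000 − 3,320 = 164,680 kg.
Stage dry mass = ε × stage wet mass = 0.085 × 164,680 = 13,997.8 kg.
Burnout mass m_f = stage dry + payload = 13,997.8 + 3,320 = 17,317.8 kg.
v_e = Isp · g₀ = 303 × 9.8 = 2969.4 m/s.
Δv = v_e · ln(168,000/17,317.8) = 2969.4 × ln(9.701) = 2969.4 × 2.2722 ≈ 6747 m/s.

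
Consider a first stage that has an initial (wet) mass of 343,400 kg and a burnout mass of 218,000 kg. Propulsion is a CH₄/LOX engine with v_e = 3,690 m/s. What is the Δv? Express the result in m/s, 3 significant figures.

Δv = v_e · ln(m₀/m_f) = 3690.0 × ln(1.575) = 3690.0 × 0.4544 ≈ 1676.7 m/s.

Δv ≈ 1680 m/s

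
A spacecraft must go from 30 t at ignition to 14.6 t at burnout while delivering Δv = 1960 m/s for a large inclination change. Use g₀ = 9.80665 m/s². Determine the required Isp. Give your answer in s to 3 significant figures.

ln(m₀/m_f) = ln(30000/14600) = ln(2.055) = 0.7202.
From the ideal rocket equation, v_e = Δv / ln(m₀/m_f) = 1960 / 0.7202 = 2721.6 m/s.
Isp = v_e / g₀ = 2721.6 / 9.80665 = 277.5 s.

Isp ≈ 278 s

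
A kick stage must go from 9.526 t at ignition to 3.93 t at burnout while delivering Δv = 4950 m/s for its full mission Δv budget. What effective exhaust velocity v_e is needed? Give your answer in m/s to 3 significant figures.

ln(m₀/m_f) = ln(9526/3930) = ln(2.424) = 0.8854.
v_e = Δv / ln(m₀/m_f) = 4950 / 0.8854 = 5590.8 m/s.

v_e ≈ 5590 m/s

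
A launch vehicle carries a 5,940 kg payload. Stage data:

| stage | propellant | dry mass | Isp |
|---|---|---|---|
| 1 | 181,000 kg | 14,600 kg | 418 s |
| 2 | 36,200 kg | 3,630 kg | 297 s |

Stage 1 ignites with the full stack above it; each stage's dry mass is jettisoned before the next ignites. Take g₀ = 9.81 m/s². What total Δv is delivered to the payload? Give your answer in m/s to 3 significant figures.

Δv ≈ 10200 m/s

Ignition mass of stage 1 = 181,000+14,600 + 36,200+3,630 + 5,940 = 241,370 kg.
Stage 1: m₀ = 241,370 kg, m_f = 241,370 − 181,000 = 60,370 kg; Δv = 418×9.81×ln(3.998) = 4100.6×1.3858 ≈ 5683 m/s.
Stage 2: m₀ = 45,770 kg, m_f = 45,770 − 36,200 = 9,570 kg; Δv = 297×9.81×ln(4.783) = 2913.6×1.5650 ≈ 4560 m/s.
Total Δv = 5683 + 4560 = 10243 m/s.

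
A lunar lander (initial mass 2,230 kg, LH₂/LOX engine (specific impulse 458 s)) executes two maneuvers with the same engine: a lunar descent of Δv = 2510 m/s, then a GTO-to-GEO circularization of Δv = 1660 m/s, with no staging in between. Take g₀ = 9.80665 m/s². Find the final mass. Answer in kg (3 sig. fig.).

final mass ≈ 881 kg

v_e = Isp · g₀ = 458 × 9.80665 = 4491.4 m/s.
After the first burn: m = 2230 × exp(−2510/4491.4) = 2230 × 0.57187 = 1,275.27 kg.
After the second burn: m = 1,275.27 × exp(−1660/4491.4) = 1,275.27 × 0.69102 = 881.237 kg.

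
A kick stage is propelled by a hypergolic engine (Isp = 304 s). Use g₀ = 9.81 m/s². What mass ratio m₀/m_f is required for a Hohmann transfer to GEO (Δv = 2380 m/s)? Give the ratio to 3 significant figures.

v_e = Isp · g₀ = 304 × 9.81 = 2982.2 m/s.
Rocket equation: m₀/m_f = exp(Δv / v_e) = exp(2380 / 2982.2) = exp(0.7981) = 2.2212.

mass ratio ≈ 2.22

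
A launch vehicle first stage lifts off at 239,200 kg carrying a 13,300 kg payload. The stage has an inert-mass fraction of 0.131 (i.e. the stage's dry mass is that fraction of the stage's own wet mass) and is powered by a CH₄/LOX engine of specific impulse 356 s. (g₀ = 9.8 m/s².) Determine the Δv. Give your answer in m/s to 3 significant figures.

Δv ≈ 6000 m/s

Stage wet mass = m₀ − payload = 239,200 − 13,300 = 225,900 kg.
Stage dry mass = ε × stage wet mass = 0.131 × 225,900 = 29,592.9 kg.
Burnout mass m_f = stage dry + payload = 29,592.9 + 13,300 = 42,892.9 kg.
v_e = Isp · g₀ = 356 × 9.8 = 3488.8 m/s.
Δv = v_e · ln(239,200/42,892.9) = 3488.8 × ln(5.577) = 3488.8 × 1.7186 ≈ 5996 m/s.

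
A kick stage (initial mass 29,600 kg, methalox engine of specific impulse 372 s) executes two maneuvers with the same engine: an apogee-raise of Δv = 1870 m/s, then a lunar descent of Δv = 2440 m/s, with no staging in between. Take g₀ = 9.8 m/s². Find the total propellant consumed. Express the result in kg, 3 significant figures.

v_e = Isp · g₀ = 372 × 9.8 = 3645.6 m/s.
After the first burn: m = 29600 × exp(−1870/3645.6) = 29600 × 0.59873 = 17,722.4 kg.
After the second burn: m = 17,722.4 × exp(−2440/3645.6) = 17,722.4 × 0.51207 = 9,075.11 kg.
Total propellant = m₀ − m_final = 29600 − 9,075.11 = 20,524.89 kg.

total propellant consumed ≈ 20500 kg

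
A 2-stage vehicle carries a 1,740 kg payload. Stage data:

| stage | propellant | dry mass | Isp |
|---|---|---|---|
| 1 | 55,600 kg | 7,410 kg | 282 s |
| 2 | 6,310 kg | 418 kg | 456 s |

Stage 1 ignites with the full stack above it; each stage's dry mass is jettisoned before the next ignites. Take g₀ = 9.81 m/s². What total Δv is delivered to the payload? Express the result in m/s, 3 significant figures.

Ignition mass of stage 1 = 55,600+7,410 + 6,310+418 + 1,740 = 71,478 kg.
Stage 1: m₀ = 71,478 kg, m_f = 71,478 − 55,600 = 15,878 kg; Δv = 282×9.81×ln(4.502) = 2766.4×1.5045 ≈ 4162 m/s.
Stage 2: m₀ = 8,468 kg, m_f = 8,468 − 6,310 = 2,158 kg; Δv = 456×9.81×ln(3.924) = 4473.4×1.3671 ≈ 6116 m/s.
Total Δv = 4162 + 6116 = 10278 m/s.

Δv ≈ 10300 m/s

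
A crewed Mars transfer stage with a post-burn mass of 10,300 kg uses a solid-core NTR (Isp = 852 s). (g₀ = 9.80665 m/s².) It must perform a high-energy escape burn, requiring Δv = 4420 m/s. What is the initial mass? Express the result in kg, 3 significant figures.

v_e = Isp · g₀ = 852 × 9.80665 = 8355.3 m/s.
Rocket equation: m₀/m_f = exp(Δv / v_e) = exp(4420 / 8355.3) = exp(0.5290) = 1.6972.
m₀ = m_f × 1.6972 = 10,300 × 1.6972 = 17,481.2 kg.

initial mass ≈ 17500 kg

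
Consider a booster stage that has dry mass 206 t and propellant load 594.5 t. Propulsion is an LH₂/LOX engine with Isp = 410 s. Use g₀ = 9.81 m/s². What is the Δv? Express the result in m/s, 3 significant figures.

Δv ≈ 5460 m/s

v_e = Isp · g₀ = 410 × 9.81 = 4022.1 m/s.
m₀ = m_dry + m_prop = 206 + 594.5 = 800.5 t.
By the Tsiolkovsky rocket equation, Δv = v_e · ln(m₀/m_f) = 4022.1 × ln(3.886) = 4022.1 × 1.3574 ≈ 5459.4 m/s.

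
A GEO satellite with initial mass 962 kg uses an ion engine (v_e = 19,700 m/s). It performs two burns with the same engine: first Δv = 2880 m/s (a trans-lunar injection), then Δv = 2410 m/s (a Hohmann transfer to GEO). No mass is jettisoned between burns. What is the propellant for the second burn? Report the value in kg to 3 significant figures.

After the first burn: m = 962 × exp(−2880/19700.0) = 962 × 0.86399 = 831.158 kg.
After the second burn: m = 831.158 × exp(−2410/19700.0) = 831.158 × 0.88485 = 735.45 kg.
Second-burn propellant = 831.158 − 735.45 = 95.708 kg.

propellant for the second burn ≈ 95.7 kg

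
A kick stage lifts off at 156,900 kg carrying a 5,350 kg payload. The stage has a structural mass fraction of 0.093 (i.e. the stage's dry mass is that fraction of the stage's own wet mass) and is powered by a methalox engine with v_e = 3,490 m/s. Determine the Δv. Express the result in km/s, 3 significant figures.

Stage wet mass = m₀ − payload = 156,900 − 5,350 = 151,550 kg.
Stage dry mass = ε × stage wet mass = 0.093 × 151,550 = 14,094.2 kg.
Burnout mass m_f = stage dry + payload = 14,094.2 + 5,350 = 19,444.2 kg.
Δv = v_e · ln(156,900/19,444.2) = 3490.0 × ln(8.069) = 3490.0 × 2.0881 ≈ 7287 m/s.

Δv ≈ 7.29 km/s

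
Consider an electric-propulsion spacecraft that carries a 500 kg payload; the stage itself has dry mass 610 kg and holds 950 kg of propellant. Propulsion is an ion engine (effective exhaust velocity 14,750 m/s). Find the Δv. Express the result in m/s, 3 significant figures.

Δv ≈ 9120 m/s

m₀ = payload + dry + propellant = 500 + 610 + 950 = 2,060 kg.
m_f = payload + dry = 500 + 610 = 1,110 kg.
Δv = v_e · ln(m₀/m_f) = 14750.0 × ln(1.856) = 14750.0 × 0.6183 ≈ 9120.6 m/s.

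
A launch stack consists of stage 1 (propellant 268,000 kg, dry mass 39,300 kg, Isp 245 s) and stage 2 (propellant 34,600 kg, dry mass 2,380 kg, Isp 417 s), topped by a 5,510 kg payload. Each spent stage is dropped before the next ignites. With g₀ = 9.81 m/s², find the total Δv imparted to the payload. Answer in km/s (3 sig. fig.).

Ignition mass of stage 1 = 268,000+39,300 + 34,600+2,380 + 5,510 = 349,790 kg.
Stage 1: m₀ = 349,790 kg, m_f = 349,790 − 268,000 = 81,790 kg; Δv = 245×9.81×ln(4.277) = 2403.5×1.4532 ≈ 3493 m/s.
Stage 2: m₀ = 42,490 kg, m_f = 42,490 − 34,600 = 7,890 kg; Δv = 417×9.81×ln(5.385) = 4090.8×1.6837 ≈ 6888 m/s.
Total Δv = 3493 + 6888 = 10381 m/s.

Δv ≈ 10.4 km/s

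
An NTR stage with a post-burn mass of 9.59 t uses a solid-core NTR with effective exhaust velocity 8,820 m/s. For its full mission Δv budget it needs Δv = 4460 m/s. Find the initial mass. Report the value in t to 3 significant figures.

Rocket equation: m₀/m_f = exp(Δv / v_e) = exp(4460 / 8820.0) = exp(0.5057) = 1.6581.
m₀ = m_f × 1.6581 = 9.59 × 1.6581 = 15.9012 t.

initial mass ≈ 15.9 t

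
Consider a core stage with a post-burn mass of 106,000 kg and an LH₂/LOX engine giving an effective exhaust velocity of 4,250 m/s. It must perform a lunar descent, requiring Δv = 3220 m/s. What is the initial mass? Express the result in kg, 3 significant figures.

From the ideal rocket equation, m₀/m_f = exp(Δv / v_e) = exp(3220 / 4250.0) = exp(0.7576) = 2.1333.
m₀ = m_f × 2.1333 = 106,000 × 2.1333 = 226,130 kg.

initial mass ≈ 226000 kg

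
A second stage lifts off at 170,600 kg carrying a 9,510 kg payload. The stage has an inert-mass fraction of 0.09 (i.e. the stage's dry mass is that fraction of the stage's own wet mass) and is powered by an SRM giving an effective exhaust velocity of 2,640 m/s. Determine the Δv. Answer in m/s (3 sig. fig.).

Stage wet mass = m₀ − payload = 170,600 − 9,510 = 161,090 kg.
Stage dry mass = ε × stage wet mass = 0.09 × 161,090 = 14,498.1 kg.
Burnout mass m_f = stage dry + payload = 14,498.1 + 9,510 = 24,008.1 kg.
By the Tsiolkovsky rocket equation, Δv = v_e · ln(170,600/24,008.1) = 2640.0 × ln(7.106) = 2640.0 × 1.9609 ≈ 5177 m/s.

Δv ≈ 5180 m/s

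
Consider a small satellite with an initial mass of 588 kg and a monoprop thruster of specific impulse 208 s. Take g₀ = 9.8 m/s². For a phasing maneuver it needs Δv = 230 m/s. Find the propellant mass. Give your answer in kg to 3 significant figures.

v_e = Isp · g₀ = 208 × 9.8 = 2038.4 m/s.
m₀/m_f = exp(Δv / v_e) = exp(230 / 2038.4) = exp(0.1128) = 1.1194.
m_f = 588 / 1.1194 = 525.281 kg, so propellant = m₀ − m_f = 588 − 525.281 = 62.719 kg.

propellant mass ≈ 62.7 kg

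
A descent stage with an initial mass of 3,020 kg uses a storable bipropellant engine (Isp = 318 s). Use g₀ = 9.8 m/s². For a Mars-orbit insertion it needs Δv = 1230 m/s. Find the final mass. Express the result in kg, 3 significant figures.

v_e = Isp · g₀ = 318 × 9.8 = 3116.4 m/s.
From the ideal rocket equation, m₀/m_f = exp(Δv / v_e) = exp(1230 / 3116.4) = exp(0.3947) = 1.4839.
m_f = m₀ / 1.4839 = 3,020 / 1.4839 = 2,035.18 kg.

final mass ≈ 2040 kg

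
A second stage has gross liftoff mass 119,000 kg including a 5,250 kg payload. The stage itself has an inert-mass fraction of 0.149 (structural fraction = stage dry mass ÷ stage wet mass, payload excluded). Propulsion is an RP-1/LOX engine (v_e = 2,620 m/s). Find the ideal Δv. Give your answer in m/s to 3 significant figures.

Stage wet mass = m₀ − payload = 119,000 − 5,250 = 113,750 kg.
Stage dry mass = ε × stage wet mass = 0.149 × 113,750 = 16,948.8 kg.
Burnout mass m_f = stage dry + payload = 16,948.8 + 5,250 = 22,198.8 kg.
Rocket equation: Δv = v_e · ln(119,000/22,198.8) = 2620.0 × ln(5.361) = 2620.0 × 1.6791 ≈ 4399 m/s.

Δv ≈ 4400 m/s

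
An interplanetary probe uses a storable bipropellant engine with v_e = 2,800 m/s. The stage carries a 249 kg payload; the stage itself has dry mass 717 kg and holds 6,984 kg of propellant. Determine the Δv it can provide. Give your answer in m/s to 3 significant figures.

m₀ = payload + dry + propellant = 249 + 717 + 6,984 = 7,950 kg.
m_f = payload + dry = 249 + 717 = 966 kg.
Using Δv = v_e ln(m₀/m_f): Δv = v_e · ln(m₀/m_f) = 2800.0 × ln(8.23) = 2800.0 × 2.1078 ≈ 5901.7 m/s.

Δv ≈ 5900 m/s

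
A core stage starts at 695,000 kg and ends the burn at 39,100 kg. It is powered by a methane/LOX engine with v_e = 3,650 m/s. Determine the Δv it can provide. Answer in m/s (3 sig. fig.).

Δv = v_e · ln(m₀/m_f) = 3650.0 × ln(17.77) = 3650.0 × 2.8778 ≈ 10503.9 m/s.

Δv ≈ 10500 m/s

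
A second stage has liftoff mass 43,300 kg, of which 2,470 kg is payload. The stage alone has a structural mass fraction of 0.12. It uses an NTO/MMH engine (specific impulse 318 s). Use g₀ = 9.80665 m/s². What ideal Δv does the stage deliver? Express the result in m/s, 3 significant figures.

Δv ≈ 5520 m/s

Stage wet mass = m₀ − payload = 43,300 − 2,470 = 40,830 kg.
Stage dry mass = ε × stage wet mass = 0.12 × 40,830 = 4,899.6 kg.
Burnout mass m_f = stage dry + payload = 4,899.6 + 2,470 = 7,369.6 kg.
v_e = Isp · g₀ = 318 × 9.80665 = 3118.5 m/s.
Using Δv = v_e ln(m₀/m_f): Δv = v_e · ln(43,300/7,369.6) = 3118.5 × ln(5.875) = 3118.5 × 1.7708 ≈ 5522 m/s.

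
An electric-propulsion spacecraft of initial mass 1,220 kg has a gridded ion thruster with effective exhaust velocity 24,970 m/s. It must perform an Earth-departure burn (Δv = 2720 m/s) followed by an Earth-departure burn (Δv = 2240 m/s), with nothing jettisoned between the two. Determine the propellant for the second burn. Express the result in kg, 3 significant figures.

propellant for the second burn ≈ 93.9 kg

After the first burn: m = 1220 × exp(−2720/24970.0) = 1220 × 0.89679 = 1,094.08 kg.
After the second burn: m = 1,094.08 × exp(−2240/24970.0) = 1,094.08 × 0.91420 = 1,000.21 kg.
Second-burn propellant = 1,094.08 − 1,000.21 = 93.87 kg.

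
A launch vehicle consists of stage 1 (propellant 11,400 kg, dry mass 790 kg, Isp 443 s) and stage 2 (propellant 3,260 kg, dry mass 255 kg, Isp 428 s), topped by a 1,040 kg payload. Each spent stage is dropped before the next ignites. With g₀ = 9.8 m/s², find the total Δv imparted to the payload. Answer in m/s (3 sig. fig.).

Δv ≈ 10200 m/s

Ignition mass of stage 1 = 11,400+790 + 3,260+255 + 1,040 = 16,745 kg.
Stage 1: m₀ = 16,745 kg, m_f = 16,745 − 11,400 = 5,345 kg; Δv = 443×9.8×ln(3.133) = 4341.4×1.1419 ≈ 4958 m/s.
Stage 2: m₀ = 4,555 kg, m_f = 4,555 − 3,260 = 1,295 kg; Δv = 428×9.8×ln(3.517) = 4194.4×1.2577 ≈ 5275 m/s.
Total Δv = 4958 + 5275 = 10233 m/s.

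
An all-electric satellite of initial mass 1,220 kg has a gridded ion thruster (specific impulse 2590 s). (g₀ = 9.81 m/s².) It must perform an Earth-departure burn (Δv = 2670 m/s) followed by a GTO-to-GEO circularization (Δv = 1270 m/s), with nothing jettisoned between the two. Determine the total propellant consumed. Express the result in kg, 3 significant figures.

v_e = Isp · g₀ = 2590 × 9.81 = 25407.9 m/s.
After the first burn: m = 1220 × exp(−2670/25407.9) = 1220 × 0.90025 = 1,098.31 kg.
After the second burn: m = 1,098.31 × exp(−1270/25407.9) = 1,098.31 × 0.95124 = 1,044.76 kg.
Total propellant = m₀ − m_final = 1220 − 1,044.76 = 175.24 kg.

total propellant consumed ≈ 175 kg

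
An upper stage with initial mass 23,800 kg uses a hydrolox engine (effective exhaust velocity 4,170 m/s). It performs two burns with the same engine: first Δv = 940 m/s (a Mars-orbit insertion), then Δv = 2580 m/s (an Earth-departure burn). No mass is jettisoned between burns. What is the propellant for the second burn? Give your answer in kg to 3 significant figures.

After the first burn: m = 23800 × exp(−940/4170.0) = 23800 × 0.79818 = 18,996.7 kg.
After the second burn: m = 18,996.7 × exp(−2580/4170.0) = 18,996.7 × 0.53864 = 10,232.4 kg.
Second-burn propellant = 18,996.7 − 10,232.4 = 8,764.3 kg.

propellant for the second burn ≈ 8760 kg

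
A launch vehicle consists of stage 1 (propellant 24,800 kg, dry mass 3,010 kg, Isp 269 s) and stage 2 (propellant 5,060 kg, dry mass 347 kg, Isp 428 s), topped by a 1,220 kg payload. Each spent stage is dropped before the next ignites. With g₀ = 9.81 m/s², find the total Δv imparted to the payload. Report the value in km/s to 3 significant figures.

Ignition mass of stage 1 = 24,800+3,010 + 5,060+347 + 1,220 = 34,437 kg.
Stage 1: m₀ = 34,437 kg, m_f = 34,437 − 24,800 = 9,637 kg; Δv = 269×9.81×ln(3.573) = 2638.9×1.2735 ≈ 3361 m/s.
Stage 2: m₀ = 6,627 kg, m_f = 6,627 − 5,060 = 1,567 kg; Δv = 428×9.81×ln(4.229) = 4198.7×1.4420 ≈ 6054 m/s.
Total Δv = 3361 + 6054 = 9415 m/s.

Δv ≈ 9.42 km/s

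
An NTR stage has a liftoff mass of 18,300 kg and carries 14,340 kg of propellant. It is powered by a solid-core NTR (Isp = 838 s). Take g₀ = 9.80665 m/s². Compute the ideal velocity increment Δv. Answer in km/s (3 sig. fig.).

v_e = Isp · g₀ = 838 × 9.80665 = 8218.0 m/s.
m_f = m₀ − m_prop = 18,300 − 14,340 = 3,960 kg.
Δv = v_e · ln(m₀/m_f) = 8218.0 × ln(4.621) = 8218.0 × 1.5307 ≈ 12578.9 m/s.

Δv ≈ 12.6 km/s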